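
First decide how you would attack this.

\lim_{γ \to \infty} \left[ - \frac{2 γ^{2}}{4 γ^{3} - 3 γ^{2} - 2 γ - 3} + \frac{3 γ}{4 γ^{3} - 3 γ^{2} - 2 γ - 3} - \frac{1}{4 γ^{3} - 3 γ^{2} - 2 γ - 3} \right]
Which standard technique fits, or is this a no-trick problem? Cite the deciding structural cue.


Verdict: dominant-term comparison — divide through by the highest power of γ; every lower-order term dies and the dominant terms decide the limit. Differentiating the expression as a single quotient would eventually settle it as well; matching dominant growth settles it immediately.


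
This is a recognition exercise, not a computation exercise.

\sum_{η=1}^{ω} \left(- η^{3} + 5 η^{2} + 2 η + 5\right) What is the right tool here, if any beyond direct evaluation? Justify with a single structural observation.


Best approach: no special technique — with only polynomial terms in η present, the classical sum-of-powers identities are all you need.


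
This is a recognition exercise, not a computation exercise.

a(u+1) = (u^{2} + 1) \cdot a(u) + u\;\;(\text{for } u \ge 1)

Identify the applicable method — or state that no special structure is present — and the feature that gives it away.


Technique: a summation factor — first-order, linear, moving coefficient u^{2} + 1: the discrete analogue of an integrating factor handles it.


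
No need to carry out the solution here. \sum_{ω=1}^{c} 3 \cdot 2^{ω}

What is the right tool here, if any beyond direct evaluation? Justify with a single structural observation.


Verdict: the geometric series formula — the ratio of consecutive terms is the constant 2, independent of the index — a geometric sum.


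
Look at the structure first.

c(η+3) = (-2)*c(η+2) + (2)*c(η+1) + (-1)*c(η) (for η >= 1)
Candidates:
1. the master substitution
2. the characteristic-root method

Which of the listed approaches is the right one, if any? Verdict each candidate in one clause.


Best approach: the characteristic-root method — the recurrence is linear and homogeneous with constant coefficients, so the ansatz r^η turns it into a polynomial equation for r.
- the master substitution — with no divided-index recursive call, reindexing by powers of a base buys nothing.
- the characteristic-root method: a fit — the right tool for this form.


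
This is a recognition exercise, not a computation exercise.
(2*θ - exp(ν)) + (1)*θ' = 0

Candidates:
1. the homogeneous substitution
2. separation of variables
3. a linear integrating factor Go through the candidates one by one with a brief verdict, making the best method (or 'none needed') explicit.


Method: a linear integrating factor — the equation is linear in θ with coefficient 2; multiplying by the integrating factor exp(∫2) makes the left side a perfect derivative.
- the homogeneous substitution: the slope changes under joint rescaling, failing the degree-zero test.
- separation of variables — no algebra isolates the independent variable on one side and the unknown on the other.
- a linear integrating factor — yes, a natural case for it.


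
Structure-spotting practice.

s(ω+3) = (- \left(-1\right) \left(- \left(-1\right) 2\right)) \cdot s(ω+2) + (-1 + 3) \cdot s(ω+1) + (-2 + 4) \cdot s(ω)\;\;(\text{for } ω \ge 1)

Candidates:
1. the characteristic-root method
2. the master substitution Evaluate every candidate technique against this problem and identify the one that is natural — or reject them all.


Diagnosis: the characteristic-root method — the recurrence treats every index alike (constant coefficients, no forcing) — precisely the regime where r^ω trials close it.
- the characteristic-root method — yes, a natural case for it.
- the master substitution — the recursion shifts the index rather than dividing it.


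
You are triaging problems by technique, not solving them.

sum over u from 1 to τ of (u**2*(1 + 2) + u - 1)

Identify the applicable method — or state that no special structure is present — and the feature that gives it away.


Verdict: no special technique — with only polynomial terms in u present, the classical sum-of-powers identities are all you need.


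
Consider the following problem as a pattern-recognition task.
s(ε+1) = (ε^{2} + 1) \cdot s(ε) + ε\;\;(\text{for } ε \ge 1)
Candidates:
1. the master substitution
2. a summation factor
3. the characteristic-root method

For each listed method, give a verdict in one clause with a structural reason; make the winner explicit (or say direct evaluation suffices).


Method: a summation factor — one step of memory with a weight ε^{2} + 1 that changes as the index grows — the summation-factor construction is built for this.
- the master substitution: with no divided-index recursive call, reindexing by powers of a base buys nothing.
- a summation factor — applicable, and directly so.
- the characteristic-root method — an index-dependent weight blocks the pure exponential ansatz.


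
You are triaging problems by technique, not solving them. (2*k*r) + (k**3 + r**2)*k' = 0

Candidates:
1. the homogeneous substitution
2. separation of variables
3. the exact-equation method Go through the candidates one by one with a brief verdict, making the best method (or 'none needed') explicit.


Technique: the exact-equation method — d/dk of 2*k*r equals d/dr of k**3 + r**2: the form is a total differential of one potential — integrate it exactly.
- the homogeneous substitution: rescaling both variables together changes the slope, so no ratio substitution collapses it.
- separation of variables: the two dependences do not factor apart.
- the exact-equation method — applies; the problem has the shape this method handles.


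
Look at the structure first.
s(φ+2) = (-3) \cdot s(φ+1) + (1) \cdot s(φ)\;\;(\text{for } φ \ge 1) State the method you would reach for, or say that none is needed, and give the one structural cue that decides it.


Method: the characteristic-root method — every coefficient is a fixed number and the forcing is zero — substitute r^φ and read off the root equation.


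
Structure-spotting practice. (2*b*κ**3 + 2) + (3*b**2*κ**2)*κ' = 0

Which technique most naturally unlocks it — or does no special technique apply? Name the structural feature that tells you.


Verdict: the exact-equation method — checking ∂/∂κ of 2*b*κ**3 + 2 against ∂/∂b of 3*b**2*κ**2: they match — the equation is exact as it stands.


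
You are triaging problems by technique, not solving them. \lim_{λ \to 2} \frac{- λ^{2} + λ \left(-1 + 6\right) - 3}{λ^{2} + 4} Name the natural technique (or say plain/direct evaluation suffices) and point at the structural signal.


Method: no special technique — the expression is continuous at the evaluation point — substitute directly; no indeterminate form appears.


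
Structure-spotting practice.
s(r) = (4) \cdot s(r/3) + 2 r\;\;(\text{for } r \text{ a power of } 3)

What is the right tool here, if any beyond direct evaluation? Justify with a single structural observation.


Best approach: the master substitution — the argument contracts 3-fold per step: reindex r exponentially and solve the linear recurrence in the new index.


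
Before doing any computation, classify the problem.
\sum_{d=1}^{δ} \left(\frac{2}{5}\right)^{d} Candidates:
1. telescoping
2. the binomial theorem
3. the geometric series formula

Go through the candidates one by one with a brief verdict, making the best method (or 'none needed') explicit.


Verdict: the geometric series formula — term-over-term division gives \frac{2}{5} every time — index-free ratio, geometric sum formula applies.
- telescoping: computed from the summand as displayed, the partial sums build up without the pairwise collapse telescoping exploits.
- the binomial theorem — no binomial coefficients pair with matched powers.
- the geometric series formula — yes, a natural case for it.


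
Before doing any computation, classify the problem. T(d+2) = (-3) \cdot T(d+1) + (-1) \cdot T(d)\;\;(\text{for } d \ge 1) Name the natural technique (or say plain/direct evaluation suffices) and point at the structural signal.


Diagnosis: the characteristic-root method — no index-dependence in the weights and nothing inhomogeneous: classic characteristic-equation setup.


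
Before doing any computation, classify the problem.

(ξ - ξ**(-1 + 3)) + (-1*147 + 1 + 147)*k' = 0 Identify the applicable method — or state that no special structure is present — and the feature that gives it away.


Diagnosis: no special technique — solved for the derivative, no k appears — this is antidifferentiation in ξ wearing ODE clothing.


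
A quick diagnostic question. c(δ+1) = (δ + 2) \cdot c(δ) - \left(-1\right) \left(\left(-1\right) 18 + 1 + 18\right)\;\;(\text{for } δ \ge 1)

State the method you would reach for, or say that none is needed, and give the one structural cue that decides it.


Verdict: a summation factor — an index-dependent multiplier δ + 2 rules out characteristic roots; a summation factor converts it to a pure difference.


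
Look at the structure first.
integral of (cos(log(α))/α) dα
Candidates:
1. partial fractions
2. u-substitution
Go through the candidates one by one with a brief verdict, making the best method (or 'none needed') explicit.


Technique: u-substitution — everything non-trivial happens through the inner expression log(α), and its derivative accounts for the remaining factor up to a constant, so set u = log(α).
- partial fractions — there is no rational-function structure to decompose.
- u-substitution: applies; the problem has the shape this method handles.


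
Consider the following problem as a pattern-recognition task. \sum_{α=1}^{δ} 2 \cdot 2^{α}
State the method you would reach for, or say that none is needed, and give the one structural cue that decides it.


Technique: the geometric series formula — the ratio of consecutive terms is the constant 2, independent of the index — a geometric sum.


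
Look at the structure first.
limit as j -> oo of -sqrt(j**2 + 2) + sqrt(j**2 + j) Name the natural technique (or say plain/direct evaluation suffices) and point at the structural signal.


Best approach: conjugate multiplication — infinity minus infinity with a radical in play — multiply by the conjugate so the divergences of sqrt(j**2 + j) and sqrt(j**2 + 2) annihilate.


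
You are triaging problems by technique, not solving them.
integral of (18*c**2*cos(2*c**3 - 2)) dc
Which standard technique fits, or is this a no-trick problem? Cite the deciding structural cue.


Best approach: u-substitution — read it as f(2*c**3 - 2) times a constant multiple of d(2*c**3 - 2): one substitution, u = 2*c**3 - 2, finishes it.


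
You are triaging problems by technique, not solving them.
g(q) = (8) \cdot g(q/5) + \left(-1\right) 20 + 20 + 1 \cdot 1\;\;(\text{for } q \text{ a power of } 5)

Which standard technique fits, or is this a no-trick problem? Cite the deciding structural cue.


Best approach: the master substitution — the argument shrinks by the factor 5, so measure the index on a logarithmic scale and the recursion becomes a shift.


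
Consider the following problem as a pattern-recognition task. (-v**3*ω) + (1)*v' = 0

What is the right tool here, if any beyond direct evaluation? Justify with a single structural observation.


Technique: separation of variables — solved for the derivative, the right side factors as ω times v**3 — all ω-dependence separates from all v-dependence.


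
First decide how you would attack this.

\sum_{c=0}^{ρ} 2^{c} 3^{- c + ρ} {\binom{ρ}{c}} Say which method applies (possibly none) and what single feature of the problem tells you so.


Method: the binomial theorem — terms weighting {\binom{ρ}{c}} against matched powers of 2 and 3 reassemble into (2 + 3)^ρ by the binomial theorem.


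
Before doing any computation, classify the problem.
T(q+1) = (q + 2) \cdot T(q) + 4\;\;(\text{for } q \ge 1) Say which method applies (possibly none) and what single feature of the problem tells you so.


Diagnosis: a summation factor — because the multiplier q + 2 is index-dependent, divide through by its running product and sum the resulting differences.


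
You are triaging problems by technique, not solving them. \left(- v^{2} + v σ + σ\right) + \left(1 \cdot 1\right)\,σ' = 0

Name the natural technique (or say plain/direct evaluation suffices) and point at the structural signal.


Best approach: a linear integrating factor — the unknown enters only to the first power against a nonzero forcing term — the integrating-factor template applies directly.


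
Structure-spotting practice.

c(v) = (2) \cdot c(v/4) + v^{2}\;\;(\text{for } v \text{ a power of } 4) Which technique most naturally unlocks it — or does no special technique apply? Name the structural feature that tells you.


Technique: the master substitution — the argument contracts 4-fold per step: reindex v exponentially and solve the linear recurrence in the new index.


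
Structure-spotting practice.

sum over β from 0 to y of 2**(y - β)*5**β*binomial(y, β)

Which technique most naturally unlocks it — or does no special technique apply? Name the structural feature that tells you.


Method: the binomial theorem — the summand is term β of a binomial expansion in 5 and 2; the whole sum is a single power.


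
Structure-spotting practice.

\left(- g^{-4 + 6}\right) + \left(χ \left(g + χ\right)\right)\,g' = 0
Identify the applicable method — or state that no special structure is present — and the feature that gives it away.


Method: the homogeneous substitution — scaling χ and g together leaves the slope fixed — it depends only on g/χ, so substitute the ratio. A Bernoulli substitution after rearrangement (possibly exchanging dependent and independent variable) is a fair alternative; the homogeneous route works on the equation as it stands.


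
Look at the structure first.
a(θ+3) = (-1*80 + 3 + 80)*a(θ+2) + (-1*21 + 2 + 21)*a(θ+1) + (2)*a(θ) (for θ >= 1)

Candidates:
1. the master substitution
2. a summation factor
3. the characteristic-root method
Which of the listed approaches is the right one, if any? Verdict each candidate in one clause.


Verdict: the characteristic-root method — linear, homogeneous, constant coefficients: solutions of the form r^θ exist — find the roots of the characteristic polynomial.
- the master substitution: the recursive argument is a shift of the index, not a fixed fraction of it.
- a summation factor: a summation factor telescopes one-step recursions; this one carries higher-order memory.
- the characteristic-root method: yes, a natural case for it.


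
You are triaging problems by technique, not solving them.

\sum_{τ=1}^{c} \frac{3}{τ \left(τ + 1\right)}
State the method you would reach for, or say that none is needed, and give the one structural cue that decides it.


Diagnosis: telescoping — the summand \frac{3}{τ \left(τ + 1\right)} decomposes into fractions whose poles differ by an integer shift — the series collapses.


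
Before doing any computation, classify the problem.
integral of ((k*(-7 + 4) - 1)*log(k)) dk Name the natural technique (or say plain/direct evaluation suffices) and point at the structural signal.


Diagnosis: integration by parts — logs resist antidifferentiation but differentiate beautifully; pair log(k) with the polynomial (k*(-7 + 4) - 1) via parts.


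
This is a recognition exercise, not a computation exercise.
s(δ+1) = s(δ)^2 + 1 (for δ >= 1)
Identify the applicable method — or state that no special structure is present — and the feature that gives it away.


Diagnosis: no special technique — the unknown enters the rule nonlinearly, not as a weighted sum — no linear method is even well-posed.


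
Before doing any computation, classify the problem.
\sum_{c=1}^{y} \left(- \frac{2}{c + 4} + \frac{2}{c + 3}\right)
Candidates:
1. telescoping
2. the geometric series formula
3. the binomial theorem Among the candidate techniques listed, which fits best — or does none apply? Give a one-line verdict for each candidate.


Method: telescoping — the piece each term subtracts is \frac{2}{c + 3} advanced by one index, and it reappears with a plus sign leading the following term — the sum collapses to its boundary terms.
- telescoping: applicable, and directly so.
- the geometric series formula — consecutive terms are not related by a fixed multiplier.
- the binomial theorem — no binomial coefficients pair with matched powers.


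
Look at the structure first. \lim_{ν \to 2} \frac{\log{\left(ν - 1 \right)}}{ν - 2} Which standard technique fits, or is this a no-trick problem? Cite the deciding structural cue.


Diagnosis: l'Hôpital's rule (0/0) — substituting 2 gives 0 over 0; differentiate top and bottom once and re-evaluate. A local series expansion at the point resolves it as well; the rule is the packaged version of that step.


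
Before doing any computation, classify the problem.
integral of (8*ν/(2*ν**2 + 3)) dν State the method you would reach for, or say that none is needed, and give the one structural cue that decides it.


Best approach: u-substitution — read it as f(2*ν**2 + 3) times a constant multiple of d(2*ν**2 + 3): one substitution, u = 2*ν**2 + 3, finishes it.


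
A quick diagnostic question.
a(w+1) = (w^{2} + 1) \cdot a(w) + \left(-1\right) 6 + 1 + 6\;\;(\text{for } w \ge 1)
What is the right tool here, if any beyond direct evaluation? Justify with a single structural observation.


Best approach: a summation factor — the coefficient w^{2} + 1 drifts with the index, so no fixed root exists; normalizing by the cumulative product telescopes it.


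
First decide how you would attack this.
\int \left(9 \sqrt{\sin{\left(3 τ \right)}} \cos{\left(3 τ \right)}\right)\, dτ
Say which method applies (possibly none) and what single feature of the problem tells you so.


Best approach: u-substitution — everything non-trivial happens through the inner expression \sin{\left(3 τ \right)}, and its derivative accounts for the remaining factor up to a constant, so set u = \sin{\left(3 τ \right)}.


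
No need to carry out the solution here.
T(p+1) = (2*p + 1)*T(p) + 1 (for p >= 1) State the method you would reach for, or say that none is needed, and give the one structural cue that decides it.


Best approach: a summation factor — an index-dependent multiplier 2*p + 1 rules out characteristic roots; a summation factor converts it to a pure difference.


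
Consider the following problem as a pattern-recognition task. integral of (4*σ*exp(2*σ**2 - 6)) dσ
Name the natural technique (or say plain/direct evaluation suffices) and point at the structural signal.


Verdict: u-substitution — gathered as a product, the integrand carries the factor 4*σ — up to a constant, the derivative of the inner expression 2*σ**2 - 6 — so u = 2*σ**2 - 6 collapses the integral.


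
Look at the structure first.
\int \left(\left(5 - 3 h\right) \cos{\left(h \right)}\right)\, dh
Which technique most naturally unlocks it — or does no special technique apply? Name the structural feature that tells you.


Best approach: integration by parts — differentiate 5 - 3 h, integrate \cos{\left(h \right)}: each pass lowers the polynomial degree, so parts terminates.


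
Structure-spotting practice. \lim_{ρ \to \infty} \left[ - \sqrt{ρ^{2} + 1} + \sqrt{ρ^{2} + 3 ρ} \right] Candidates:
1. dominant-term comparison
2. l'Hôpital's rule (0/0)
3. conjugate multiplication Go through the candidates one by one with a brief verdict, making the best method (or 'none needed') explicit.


Technique: conjugate multiplication — turning the difference into a conjugate-rationalized ratio makes the limit readable.
- dominant-term comparison — this is not a rational comparison of growth rates at infinity.
- l'Hôpital's rule (0/0) — the expression is a difference driving to ∞ − ∞, not a 0/0 quotient — there is no ratio for the rule to differentiate.
- conjugate multiplication — a fit — the right tool for this form.


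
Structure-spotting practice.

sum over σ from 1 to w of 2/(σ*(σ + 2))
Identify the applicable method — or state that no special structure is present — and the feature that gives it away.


Best approach: telescoping — the denominator's roots in 2/(σ*(σ + 2)) sit an integer apart: decomposition produces a self-cancelling chain.


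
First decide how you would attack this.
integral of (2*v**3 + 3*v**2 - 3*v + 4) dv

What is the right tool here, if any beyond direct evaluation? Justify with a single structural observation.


Technique: no special technique — scan for structure and find none: constant multiples of powers of v, integrate directly.


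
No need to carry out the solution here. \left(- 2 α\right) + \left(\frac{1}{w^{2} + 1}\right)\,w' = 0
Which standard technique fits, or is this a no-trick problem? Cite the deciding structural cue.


Best approach: separation of variables — solved for the derivative, the right side splits multiplicatively into a function of each variable alone — divide and integrate each side. One could also solve this as an exact equation; with each coefficient in its own variable, separating is the same work with fewer steps.


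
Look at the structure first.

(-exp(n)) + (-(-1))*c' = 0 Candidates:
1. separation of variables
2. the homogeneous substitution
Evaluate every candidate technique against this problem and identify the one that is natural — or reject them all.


Technique: no special technique — the slope is a function of n alone, so integrate both sides directly.
- separation of variables: with no unknown in the slope, separating variables is a formality — the equation integrates directly.
- the homogeneous substitution: the ratio of the variables does not determine the slope.


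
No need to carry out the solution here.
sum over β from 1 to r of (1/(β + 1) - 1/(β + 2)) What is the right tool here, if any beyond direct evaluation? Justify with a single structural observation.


Verdict: telescoping — the piece each term subtracts is 1/(β + 1) advanced by one index, and it reappears with a plus sign leading the following term — the sum collapses to its boundary terms.


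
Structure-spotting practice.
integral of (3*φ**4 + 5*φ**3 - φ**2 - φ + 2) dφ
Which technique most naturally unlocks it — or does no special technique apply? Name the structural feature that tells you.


Verdict: no special technique — the integrand is a sum of constant multiples of powers of φ — integrate term by term.


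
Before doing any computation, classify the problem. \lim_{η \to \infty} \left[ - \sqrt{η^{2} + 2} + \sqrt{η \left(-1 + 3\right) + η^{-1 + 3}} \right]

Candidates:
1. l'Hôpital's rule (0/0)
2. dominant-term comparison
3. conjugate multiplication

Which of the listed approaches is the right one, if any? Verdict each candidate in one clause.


Best approach: conjugate multiplication — both pieces blow up but their difference is finite; the conjugate trick rationalizes \sqrt{η \left(-1 + 3\right) + η^{-1 + 3}} - \sqrt{η^{2} + 2}.
- l'Hôpital's rule (0/0): substitution produces ∞ − ∞ rather than a vanishing quotient; the rule needs a 0/0 ratio to act on.
- dominant-term comparison — this limit is not decided by comparing polynomial growth at infinity.
- conjugate multiplication: applies; the problem has the shape this method handles.


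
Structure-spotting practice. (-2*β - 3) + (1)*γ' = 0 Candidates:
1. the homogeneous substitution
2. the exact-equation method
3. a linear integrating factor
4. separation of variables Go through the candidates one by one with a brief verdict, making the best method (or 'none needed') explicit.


Method: no special technique — the slope is a function of β alone, so integrate both sides directly.
- the homogeneous substitution — the ratio substitution does not collapse this equation.
- the exact-equation method — the unknown never enters the equation — exactness holds emptily, with nothing for the method to add.
- a linear integrating factor — with the unknown absent the integrating factor is a formality; direct integration is the working structure.
- separation of variables: separation is only trivially available — with the unknown absent from the slope this is a direct integration, not a separation problem.


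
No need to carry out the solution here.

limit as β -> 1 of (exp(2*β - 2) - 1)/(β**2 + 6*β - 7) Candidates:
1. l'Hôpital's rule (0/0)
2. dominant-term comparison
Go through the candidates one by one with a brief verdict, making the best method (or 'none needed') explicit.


Technique: l'Hôpital's rule (0/0) — numerator and denominator both vanish at 1 — a genuine 0/0 form, which is exactly when l'Hôpital applies. The standard small-argument limits would also carry it; the rule is the systematic route.
- l'Hôpital's rule (0/0) — yes — fits the structure here.
- dominant-term comparison: no ranking of term growth rates resolves the limit here.


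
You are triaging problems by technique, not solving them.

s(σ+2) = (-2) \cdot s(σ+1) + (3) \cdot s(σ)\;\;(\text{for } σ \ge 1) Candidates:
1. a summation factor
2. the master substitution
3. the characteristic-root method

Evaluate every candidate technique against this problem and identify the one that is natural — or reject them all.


Verdict: the characteristic-root method — shift-invariance with fixed coefficients calls for exponential trials; the characteristic polynomial finds every r^σ.
- a summation factor — the recurrence reaches back more than one step, outside the first-order family a summation factor normalizes.
- the master substitution — there is no divide-the-index recursive argument.
- the characteristic-root method — applicable, and directly so.


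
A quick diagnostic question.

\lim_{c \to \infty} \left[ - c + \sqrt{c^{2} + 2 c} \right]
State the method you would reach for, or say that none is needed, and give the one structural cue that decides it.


Method: conjugate multiplication — neither \sqrt{c^{2} + 2 c} nor c converges alone, so rewrite their difference as a conjugate-rationalized quotient first.


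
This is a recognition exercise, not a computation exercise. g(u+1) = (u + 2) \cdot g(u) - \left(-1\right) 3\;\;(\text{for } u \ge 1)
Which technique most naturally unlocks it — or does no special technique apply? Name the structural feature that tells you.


Method: a summation factor — normalize by the running product of u + 2: the left side becomes a difference, and differences sum.


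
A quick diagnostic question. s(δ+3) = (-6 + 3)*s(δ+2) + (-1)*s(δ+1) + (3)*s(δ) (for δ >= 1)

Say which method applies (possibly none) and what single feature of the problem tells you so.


Technique: the characteristic-root method — linear, homogeneous, constant coefficients: solutions of the form r^δ exist — find the roots of the characteristic polynomial.


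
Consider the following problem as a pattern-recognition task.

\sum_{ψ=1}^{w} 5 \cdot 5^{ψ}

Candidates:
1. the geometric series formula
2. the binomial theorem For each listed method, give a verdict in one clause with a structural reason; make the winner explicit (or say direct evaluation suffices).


Best approach: the geometric series formula — check a ratio of consecutive terms: it is 5, independent of the index, so the geometric formula closes the sum.
- the geometric series formula: yes, a natural case for it.
- the binomial theorem — the terms lack the binomial-coefficient-weighted complementary-power pattern of an expansion.


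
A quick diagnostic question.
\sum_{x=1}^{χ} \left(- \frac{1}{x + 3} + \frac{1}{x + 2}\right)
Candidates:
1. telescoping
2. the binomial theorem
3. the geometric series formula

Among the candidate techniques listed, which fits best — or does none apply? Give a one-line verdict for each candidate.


Method: telescoping — the generic term is a one-step difference of \frac{1}{x + 2}, so partial sums shortcut to endpoint evaluation.
- telescoping: a fit — the right tool for this form.
- the binomial theorem: there is no pair of bases whose matched powers would reassemble into a single binomial power.
- the geometric series formula: consecutive terms are not related by a fixed multiplier.


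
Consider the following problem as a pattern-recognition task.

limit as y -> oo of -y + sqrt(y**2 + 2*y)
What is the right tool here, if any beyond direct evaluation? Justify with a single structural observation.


Technique: conjugate multiplication — turning the difference into a conjugate-rationalized ratio makes the limit readable.


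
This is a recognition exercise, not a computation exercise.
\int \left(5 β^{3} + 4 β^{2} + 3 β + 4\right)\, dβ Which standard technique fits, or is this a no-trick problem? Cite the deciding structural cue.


Verdict: no special technique — nothing composite, nothing rational, nothing trigonometric — each constant-multiple power of β integrates by the power rule alone.


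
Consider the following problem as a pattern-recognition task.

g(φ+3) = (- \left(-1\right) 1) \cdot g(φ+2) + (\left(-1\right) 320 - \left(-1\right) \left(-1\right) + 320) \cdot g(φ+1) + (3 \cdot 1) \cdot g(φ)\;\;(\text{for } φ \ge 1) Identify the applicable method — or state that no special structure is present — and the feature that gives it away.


Verdict: the characteristic-root method — linear, homogeneous, constant coefficients: solutions of the form r^φ exist — find the roots of the characteristic polynomial.


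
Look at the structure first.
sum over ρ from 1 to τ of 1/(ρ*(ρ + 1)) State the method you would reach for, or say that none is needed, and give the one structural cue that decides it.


Technique: telescoping — the denominator's roots in 1/(ρ*(ρ + 1)) sit an integer apart: decomposition produces a self-cancelling chain.


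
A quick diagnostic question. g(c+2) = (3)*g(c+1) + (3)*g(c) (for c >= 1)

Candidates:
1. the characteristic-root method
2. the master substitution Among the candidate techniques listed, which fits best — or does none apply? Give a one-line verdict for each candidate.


Technique: the characteristic-root method — try a geometric ansatz r^c: constant coefficients turn the recurrence into one polynomial equation in r.
- the characteristic-root method: applicable, and directly so.
- the master substitution — the recursion steps by a constant offset, so exponential reindexing is pointless.


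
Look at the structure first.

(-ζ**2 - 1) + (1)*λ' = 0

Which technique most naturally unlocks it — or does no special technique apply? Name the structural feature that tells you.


Technique: no special technique — solved for the derivative, no λ appears — this is antidifferentiation in ζ wearing ODE clothing.


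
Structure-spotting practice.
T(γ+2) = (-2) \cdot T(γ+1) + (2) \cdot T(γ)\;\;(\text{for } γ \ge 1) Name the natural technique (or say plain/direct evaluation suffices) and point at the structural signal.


Method: the characteristic-root method — try a geometric ansatz r^γ: constant coefficients turn the recurrence into one polynomial equation in r.


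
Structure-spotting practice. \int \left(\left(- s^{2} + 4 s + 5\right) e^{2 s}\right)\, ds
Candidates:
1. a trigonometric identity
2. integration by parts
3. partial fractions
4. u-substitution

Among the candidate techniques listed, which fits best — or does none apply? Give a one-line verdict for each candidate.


Diagnosis: integration by parts — the integrand splits as - s^{2} + 4 s + 5 times e^{2 s} — repeatedly differentiating the polynomial part kills it, which is the parts ladder.
- a trigonometric identity: there is no trigonometric structure at all — the integrand carries no sine or cosine to rewrite.
- integration by parts — yes — fits the structure here.
- partial fractions: there is no rational-function structure to decompose.
- u-substitution — no subexpression of the integrand pairs with its own derivative as a factor — individual terms may offer their own substitutions, but any change of variable covering the whole integral would have to be constructed from outside the expression.


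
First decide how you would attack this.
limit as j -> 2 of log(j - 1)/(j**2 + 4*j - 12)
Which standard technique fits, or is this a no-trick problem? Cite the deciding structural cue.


Technique: l'Hôpital's rule (0/0) — substituting 2 gives 0 over 0; differentiate top and bottom once and re-evaluate. Known elementary limits would finish this too — the rule just bypasses the case analysis.


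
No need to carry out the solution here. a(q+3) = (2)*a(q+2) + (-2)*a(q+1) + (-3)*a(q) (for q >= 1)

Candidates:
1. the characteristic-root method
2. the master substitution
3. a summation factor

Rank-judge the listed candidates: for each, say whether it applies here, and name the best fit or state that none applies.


Verdict: the characteristic-root method — the recurrence treats every index alike (constant coefficients, no forcing) — precisely the regime where r^q trials close it.
- the characteristic-root method — yes — fits the structure here.
- the master substitution — no fixed divisor shrinks the index between calls.
- a summation factor — the recurrence reaches back more than one step, outside the first-order family a summation factor normalizes.


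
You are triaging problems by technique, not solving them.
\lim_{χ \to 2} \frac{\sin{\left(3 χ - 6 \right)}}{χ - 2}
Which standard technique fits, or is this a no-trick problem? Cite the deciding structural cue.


Method: l'Hôpital's rule (0/0) — numerator and denominator both vanish at 2 — a genuine 0/0 form, which is exactly when l'Hôpital applies. Known elementary limits would finish this too — the rule just bypasses the case analysis.


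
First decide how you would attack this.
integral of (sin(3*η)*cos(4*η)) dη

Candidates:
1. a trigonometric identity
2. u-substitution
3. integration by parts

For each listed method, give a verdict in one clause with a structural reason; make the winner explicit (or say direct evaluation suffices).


Best approach: a trigonometric identity — apply product-to-sum to sin(3*η)*cos(4*η): two clean single-angle terms replace one awkward product.
- a trigonometric identity — applicable, and directly so.
- u-substitution: no subexpression of the integrand serves as a whole-integral substitution inner — individual terms may offer their own, but none carries its derivative as a factor of the full integrand; a working change of variable would have to be constructed from outside the expression.
- integration by parts: not the natural route: no polynomial-kernel product appears — a recursive parts reduction of the trigonometric product exists, but the identity rewrite is direct.


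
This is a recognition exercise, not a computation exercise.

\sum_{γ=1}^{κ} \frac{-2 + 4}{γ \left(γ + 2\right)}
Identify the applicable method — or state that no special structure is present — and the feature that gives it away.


Technique: telescoping — integer-spaced poles in \frac{-2 + 4}{γ \left(γ + 2\right)} are the telescoping signature in disguise.


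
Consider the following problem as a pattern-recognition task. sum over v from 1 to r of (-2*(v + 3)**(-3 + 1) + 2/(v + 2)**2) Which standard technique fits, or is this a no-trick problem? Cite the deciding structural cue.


Technique: telescoping — the summand is 2/(v + 2)**2 minus the same expression shifted by one, so consecutive terms cancel in pairs.


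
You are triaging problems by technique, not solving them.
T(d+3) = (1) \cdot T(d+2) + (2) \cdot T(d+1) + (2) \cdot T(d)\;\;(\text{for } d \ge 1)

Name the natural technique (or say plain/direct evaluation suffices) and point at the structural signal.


Diagnosis: the characteristic-root method — the recurrence is linear and homogeneous with constant coefficients, so the ansatz r^d turns it into a polynomial equation for r.


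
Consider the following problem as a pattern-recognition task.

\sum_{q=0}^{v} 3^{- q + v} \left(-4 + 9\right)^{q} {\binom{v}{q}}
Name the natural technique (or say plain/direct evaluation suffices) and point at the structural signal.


Method: the binomial theorem — the binomial coefficients weight matched powers of (-4 + 9) and 3, which is exactly the expansion of a binomial power.


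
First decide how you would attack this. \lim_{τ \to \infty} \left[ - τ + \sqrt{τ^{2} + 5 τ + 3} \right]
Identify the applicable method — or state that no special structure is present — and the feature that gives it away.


Best approach: conjugate multiplication — both pieces blow up but their difference is finite; the conjugate trick rationalizes \sqrt{τ^{2} + 5 τ + 3} - τ.


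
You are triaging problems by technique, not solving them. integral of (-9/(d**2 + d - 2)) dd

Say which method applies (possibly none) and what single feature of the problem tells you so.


Verdict: partial fractions — with d**2 + d - 2 factorable and the degree on top strictly smaller, simple-fraction decomposition is immediate.


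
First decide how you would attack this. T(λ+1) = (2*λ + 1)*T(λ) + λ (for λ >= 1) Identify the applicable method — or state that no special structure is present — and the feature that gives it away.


Best approach: a summation factor — with the index-dependent coefficient 2*λ + 1, dividing by the cumulative product turns the left side into a pure difference.


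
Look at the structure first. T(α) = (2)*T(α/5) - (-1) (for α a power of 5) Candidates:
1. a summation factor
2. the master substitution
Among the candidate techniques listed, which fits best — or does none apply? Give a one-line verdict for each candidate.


Diagnosis: the master substitution — treat m = log base 5 of α as the new clock: one recursion step advances m by one while α scales by 5.
- a summation factor — a divided-index call is outside the fixed-shift first-order family a summation factor normalizes.
- the master substitution — applies; the problem has the shape this method handles.


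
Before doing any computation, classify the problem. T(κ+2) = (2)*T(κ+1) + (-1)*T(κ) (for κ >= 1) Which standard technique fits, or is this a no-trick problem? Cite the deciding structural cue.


Technique: the characteristic-root method — linear, homogeneous, constant coefficients: solutions of the form r^κ exist — find the roots of the characteristic polynomial.


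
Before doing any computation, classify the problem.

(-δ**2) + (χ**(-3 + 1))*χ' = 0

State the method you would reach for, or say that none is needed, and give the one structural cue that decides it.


Verdict: separation of variables — all dependence on the two variables factors apart, the defining separable shape. The cross-partial test also passes here (vacuously, each side single-variable); the potential-function route would work, separation is simply more immediate.


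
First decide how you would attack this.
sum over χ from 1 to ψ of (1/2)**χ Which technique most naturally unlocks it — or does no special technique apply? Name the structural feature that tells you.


Method: the geometric series formula — each term is 1/2 times the previous one, so the geometric-series formula applies directly.


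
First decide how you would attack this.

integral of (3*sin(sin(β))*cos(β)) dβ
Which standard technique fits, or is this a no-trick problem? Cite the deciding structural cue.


Diagnosis: u-substitution — collected, the integrand has one factor that is, up to a constant, the derivative of an inner expression the rest depends on — substitute for that inner expression.
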